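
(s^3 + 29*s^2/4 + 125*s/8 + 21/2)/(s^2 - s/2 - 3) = (s^2 + 23*s/4 + 7)/(s - 2)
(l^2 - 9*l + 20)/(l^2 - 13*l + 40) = (l - 4)/(l - 8)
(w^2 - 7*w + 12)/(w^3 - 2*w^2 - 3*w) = (w - 4)/(w*(w + 1))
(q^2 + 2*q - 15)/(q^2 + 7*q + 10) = (q - 3)/(q + 2)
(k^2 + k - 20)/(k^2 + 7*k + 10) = (k - 4)/(k + 2)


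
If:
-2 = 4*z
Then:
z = -1/2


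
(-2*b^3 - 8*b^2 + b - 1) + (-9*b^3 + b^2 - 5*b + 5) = -11*b^3 - 7*b^2 - 4*b + 4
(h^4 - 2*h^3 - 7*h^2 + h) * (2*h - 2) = 2*h^5 - 6*h^4 - 10*h^3 + 16*h^2 - 2*h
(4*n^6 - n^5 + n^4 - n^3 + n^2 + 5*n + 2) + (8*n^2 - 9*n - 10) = 4*n^6 - n^5 + n^4 - n^3 + 9*n^2 - 4*n - 8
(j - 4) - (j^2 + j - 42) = 38 - j^2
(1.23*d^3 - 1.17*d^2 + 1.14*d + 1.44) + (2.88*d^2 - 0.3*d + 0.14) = 1.23*d^3 + 1.71*d^2 + 0.84*d + 1.58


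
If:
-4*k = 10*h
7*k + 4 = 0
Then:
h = 8/35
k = -4/7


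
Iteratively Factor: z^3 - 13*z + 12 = (z - 3)*(z^2 + 3*z - 4) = (z - 3)*(z + 4)*(z - 1)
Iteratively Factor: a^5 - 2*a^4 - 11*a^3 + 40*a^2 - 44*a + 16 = (a - 1)*(a^4 - a^3 - 12*a^2 + 28*a - 16) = (a - 1)*(a + 4)*(a^3 - 5*a^2 + 8*a - 4) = (a - 2)*(a - 1)*(a + 4)*(a^2 - 3*a + 2) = (a - 2)*(a - 1)^2*(a + 4)*(a - 2)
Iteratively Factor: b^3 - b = (b + 1)*(b^2 - b) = (b - 1)*(b + 1)*(b)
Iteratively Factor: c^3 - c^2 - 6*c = (c + 2)*(c^2 - 3*c) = c*(c + 2)*(c - 3)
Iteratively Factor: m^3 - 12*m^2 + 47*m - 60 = (m - 4)*(m^2 - 8*m + 15) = (m - 5)*(m - 4)*(m - 3)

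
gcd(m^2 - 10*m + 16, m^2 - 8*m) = m - 8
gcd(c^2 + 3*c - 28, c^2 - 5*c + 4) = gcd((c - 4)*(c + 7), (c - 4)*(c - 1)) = c - 4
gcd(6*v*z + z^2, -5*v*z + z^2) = z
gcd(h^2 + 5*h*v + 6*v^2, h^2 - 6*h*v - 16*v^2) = h + 2*v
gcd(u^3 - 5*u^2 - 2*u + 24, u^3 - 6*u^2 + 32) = u^2 - 2*u - 8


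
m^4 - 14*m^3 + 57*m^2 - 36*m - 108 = (m - 6)^2*(m - 3)*(m + 1)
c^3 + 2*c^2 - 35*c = c*(c - 5)*(c + 7)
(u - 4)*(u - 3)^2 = u^3 - 10*u^2 + 33*u - 36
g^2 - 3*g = g*(g - 3)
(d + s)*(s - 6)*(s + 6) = d*s^2 - 36*d + s^3 - 36*s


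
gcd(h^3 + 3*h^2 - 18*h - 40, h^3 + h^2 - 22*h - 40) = h + 2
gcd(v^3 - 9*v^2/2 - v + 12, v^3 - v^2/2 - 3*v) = v^2 - v/2 - 3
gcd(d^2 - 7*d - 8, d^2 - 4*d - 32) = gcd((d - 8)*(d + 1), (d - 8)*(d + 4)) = d - 8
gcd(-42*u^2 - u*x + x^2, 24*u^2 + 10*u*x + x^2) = 6*u + x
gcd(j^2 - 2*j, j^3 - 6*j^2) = j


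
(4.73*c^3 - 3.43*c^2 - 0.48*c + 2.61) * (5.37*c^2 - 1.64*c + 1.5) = 25.4001*c^5 - 26.1763*c^4 + 10.1426*c^3 + 9.6579*c^2 - 5.0004*c + 3.915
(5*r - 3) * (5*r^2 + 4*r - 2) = 25*r^3 + 5*r^2 - 22*r + 6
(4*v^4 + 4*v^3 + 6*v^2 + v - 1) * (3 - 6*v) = -24*v^5 - 12*v^4 - 24*v^3 + 12*v^2 + 9*v - 3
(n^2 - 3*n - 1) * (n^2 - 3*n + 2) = n^4 - 6*n^3 + 10*n^2 - 3*n - 2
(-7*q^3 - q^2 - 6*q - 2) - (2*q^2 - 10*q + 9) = -7*q^3 - 3*q^2 + 4*q - 11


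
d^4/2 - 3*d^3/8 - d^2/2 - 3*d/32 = d*(d/2 + 1/4)*(d - 3/2)*(d + 1/4)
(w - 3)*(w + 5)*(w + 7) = w^3 + 9*w^2 - w - 105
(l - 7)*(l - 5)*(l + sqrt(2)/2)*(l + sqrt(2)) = l^4 - 12*l^3 + 3*sqrt(2)*l^3/2 - 18*sqrt(2)*l^2 + 36*l^2 - 12*l + 105*sqrt(2)*l/2 + 35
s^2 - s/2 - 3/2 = (s - 3/2)*(s + 1)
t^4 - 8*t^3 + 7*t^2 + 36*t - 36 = (t - 6)*(t - 3)*(t - 1)*(t + 2)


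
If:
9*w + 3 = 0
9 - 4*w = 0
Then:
No Solution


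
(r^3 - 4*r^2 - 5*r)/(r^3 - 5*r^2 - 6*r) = (r - 5)/(r - 6)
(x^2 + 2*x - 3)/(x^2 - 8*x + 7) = (x + 3)/(x - 7)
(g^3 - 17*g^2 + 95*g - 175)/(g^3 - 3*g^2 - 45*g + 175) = (g - 7)/(g + 7)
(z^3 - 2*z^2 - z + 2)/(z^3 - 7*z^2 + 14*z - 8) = (z + 1)/(z - 4)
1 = 1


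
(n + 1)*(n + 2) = n^2 + 3*n + 2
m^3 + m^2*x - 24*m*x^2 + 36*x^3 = (m - 3*x)*(m - 2*x)*(m + 6*x)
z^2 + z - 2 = (z - 1)*(z + 2)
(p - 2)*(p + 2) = p^2 - 4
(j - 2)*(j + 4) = j^2 + 2*j - 8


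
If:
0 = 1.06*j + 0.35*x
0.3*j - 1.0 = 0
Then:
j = 3.33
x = -10.10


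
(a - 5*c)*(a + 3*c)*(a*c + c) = a^3*c - 2*a^2*c^2 + a^2*c - 15*a*c^3 - 2*a*c^2 - 15*c^3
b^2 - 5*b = b*(b - 5)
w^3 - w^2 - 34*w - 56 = (w - 7)*(w + 2)*(w + 4)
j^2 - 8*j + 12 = (j - 6)*(j - 2)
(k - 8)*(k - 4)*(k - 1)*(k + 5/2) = k^4 - 21*k^3/2 + 23*k^2/2 + 78*k - 80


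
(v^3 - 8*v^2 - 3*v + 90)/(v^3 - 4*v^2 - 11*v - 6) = (v^2 - 2*v - 15)/(v^2 + 2*v + 1)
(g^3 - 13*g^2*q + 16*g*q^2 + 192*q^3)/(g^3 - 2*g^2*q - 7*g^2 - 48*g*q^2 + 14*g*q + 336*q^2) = (g^2 - 5*g*q - 24*q^2)/(g^2 + 6*g*q - 7*g - 42*q)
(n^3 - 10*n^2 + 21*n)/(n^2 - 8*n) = (n^2 - 10*n + 21)/(n - 8)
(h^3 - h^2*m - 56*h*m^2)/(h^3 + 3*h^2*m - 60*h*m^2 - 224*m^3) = h/(h + 4*m)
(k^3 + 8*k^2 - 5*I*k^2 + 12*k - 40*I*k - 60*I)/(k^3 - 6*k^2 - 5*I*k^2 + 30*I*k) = (k^2 + 8*k + 12)/(k*(k - 6))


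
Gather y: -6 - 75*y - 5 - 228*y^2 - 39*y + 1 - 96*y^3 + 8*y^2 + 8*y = -96*y^3 - 220*y^2 - 106*y - 10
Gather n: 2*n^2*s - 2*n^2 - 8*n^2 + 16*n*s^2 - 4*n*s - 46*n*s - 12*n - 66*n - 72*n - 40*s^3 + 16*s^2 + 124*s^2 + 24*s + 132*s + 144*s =n^2*(2*s - 10) + n*(16*s^2 - 50*s - 150) - 40*s^3 + 140*s^2 + 300*s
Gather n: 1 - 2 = -1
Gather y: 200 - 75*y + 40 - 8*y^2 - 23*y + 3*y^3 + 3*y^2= 3*y^3 - 5*y^2 - 98*y + 240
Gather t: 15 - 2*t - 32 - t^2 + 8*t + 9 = -t^2 + 6*t - 8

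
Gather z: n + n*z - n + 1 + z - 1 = z*(n + 1)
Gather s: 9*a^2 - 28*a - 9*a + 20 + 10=9*a^2 - 37*a + 30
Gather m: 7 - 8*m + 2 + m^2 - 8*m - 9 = m^2 - 16*m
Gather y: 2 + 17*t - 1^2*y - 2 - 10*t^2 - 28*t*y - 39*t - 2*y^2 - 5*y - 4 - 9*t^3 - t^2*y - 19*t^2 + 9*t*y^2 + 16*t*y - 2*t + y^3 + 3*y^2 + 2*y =-9*t^3 - 29*t^2 - 24*t + y^3 + y^2*(9*t + 1) + y*(-t^2 - 12*t - 4) - 4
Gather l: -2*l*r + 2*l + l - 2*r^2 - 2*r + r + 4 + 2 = l*(3 - 2*r) - 2*r^2 - r + 6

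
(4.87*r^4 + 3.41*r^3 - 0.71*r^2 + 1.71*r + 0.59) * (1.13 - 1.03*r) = -5.0161*r^5 + 1.9908*r^4 + 4.5846*r^3 - 2.5636*r^2 + 1.3246*r + 0.6667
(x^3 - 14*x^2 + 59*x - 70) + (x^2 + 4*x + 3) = x^3 - 13*x^2 + 63*x - 67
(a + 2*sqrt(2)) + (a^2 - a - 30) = a^2 - 30 + 2*sqrt(2)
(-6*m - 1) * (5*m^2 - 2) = -30*m^3 - 5*m^2 + 12*m + 2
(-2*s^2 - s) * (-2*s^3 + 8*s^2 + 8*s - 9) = 4*s^5 - 14*s^4 - 24*s^3 + 10*s^2 + 9*s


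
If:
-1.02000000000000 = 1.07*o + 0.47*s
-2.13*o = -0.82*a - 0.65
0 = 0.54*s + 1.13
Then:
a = -0.88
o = -0.03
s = -2.09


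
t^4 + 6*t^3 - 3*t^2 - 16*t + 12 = (t - 1)^2*(t + 2)*(t + 6)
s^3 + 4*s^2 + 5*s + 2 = (s + 1)^2*(s + 2)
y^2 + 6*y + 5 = (y + 1)*(y + 5)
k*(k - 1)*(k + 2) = k^3 + k^2 - 2*k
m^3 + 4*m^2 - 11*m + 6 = (m - 1)^2*(m + 6)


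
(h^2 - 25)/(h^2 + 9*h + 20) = (h - 5)/(h + 4)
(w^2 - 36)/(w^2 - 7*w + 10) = (w^2 - 36)/(w^2 - 7*w + 10)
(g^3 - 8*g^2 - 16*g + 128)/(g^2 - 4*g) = g - 4 - 32/g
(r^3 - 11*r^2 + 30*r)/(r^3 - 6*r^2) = (r - 5)/r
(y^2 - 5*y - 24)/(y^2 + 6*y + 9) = (y - 8)/(y + 3)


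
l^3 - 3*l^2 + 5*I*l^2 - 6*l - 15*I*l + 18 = (l - 3)*(l + 2*I)*(l + 3*I)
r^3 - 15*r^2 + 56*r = r*(r - 8)*(r - 7)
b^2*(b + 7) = b^3 + 7*b^2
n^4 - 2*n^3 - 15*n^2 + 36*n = n*(n - 3)^2*(n + 4)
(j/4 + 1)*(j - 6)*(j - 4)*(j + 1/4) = j^4/4 - 23*j^3/16 - 35*j^2/8 + 23*j + 6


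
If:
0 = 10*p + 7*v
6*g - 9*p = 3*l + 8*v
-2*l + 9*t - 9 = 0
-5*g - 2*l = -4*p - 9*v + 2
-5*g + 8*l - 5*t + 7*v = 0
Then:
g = 187/566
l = 6885/24904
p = -11823/24904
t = 13217/12452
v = 8445/12452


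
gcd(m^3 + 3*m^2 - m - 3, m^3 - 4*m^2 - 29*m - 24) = m^2 + 4*m + 3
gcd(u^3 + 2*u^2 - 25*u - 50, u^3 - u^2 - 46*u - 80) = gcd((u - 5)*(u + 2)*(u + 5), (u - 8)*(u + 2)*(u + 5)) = u^2 + 7*u + 10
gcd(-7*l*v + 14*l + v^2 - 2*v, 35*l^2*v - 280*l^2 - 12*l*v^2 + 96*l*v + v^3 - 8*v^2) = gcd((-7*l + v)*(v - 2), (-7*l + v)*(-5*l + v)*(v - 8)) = -7*l + v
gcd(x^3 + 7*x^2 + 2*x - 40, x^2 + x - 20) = x + 5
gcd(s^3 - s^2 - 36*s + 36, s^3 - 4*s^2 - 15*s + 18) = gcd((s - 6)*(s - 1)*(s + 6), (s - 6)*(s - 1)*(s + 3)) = s^2 - 7*s + 6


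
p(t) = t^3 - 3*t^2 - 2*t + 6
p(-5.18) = -203.13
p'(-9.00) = 295.00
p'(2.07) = -1.57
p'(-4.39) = 82.16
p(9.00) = 474.00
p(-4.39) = -127.64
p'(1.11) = -4.96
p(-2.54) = -24.66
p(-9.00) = -948.00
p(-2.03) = -10.67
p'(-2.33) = 28.27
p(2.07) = -2.12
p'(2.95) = 6.41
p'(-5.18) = 109.58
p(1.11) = 1.45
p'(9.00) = 187.00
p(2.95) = -0.34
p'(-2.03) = 22.54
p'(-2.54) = 32.59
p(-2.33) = -18.28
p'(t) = 3*t^2 - 6*t - 2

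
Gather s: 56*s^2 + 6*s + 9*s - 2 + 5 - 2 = 56*s^2 + 15*s + 1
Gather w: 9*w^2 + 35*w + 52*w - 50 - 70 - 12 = 9*w^2 + 87*w - 132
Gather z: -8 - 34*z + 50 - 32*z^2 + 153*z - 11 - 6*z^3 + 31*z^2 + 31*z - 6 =-6*z^3 - z^2 + 150*z + 25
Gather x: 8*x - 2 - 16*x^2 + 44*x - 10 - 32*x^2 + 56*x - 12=-48*x^2 + 108*x - 24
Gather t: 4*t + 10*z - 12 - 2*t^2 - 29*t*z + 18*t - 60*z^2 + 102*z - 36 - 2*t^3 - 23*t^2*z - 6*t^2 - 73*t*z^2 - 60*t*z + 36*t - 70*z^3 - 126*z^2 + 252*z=-2*t^3 + t^2*(-23*z - 8) + t*(-73*z^2 - 89*z + 58) - 70*z^3 - 186*z^2 + 364*z - 48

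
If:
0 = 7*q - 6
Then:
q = 6/7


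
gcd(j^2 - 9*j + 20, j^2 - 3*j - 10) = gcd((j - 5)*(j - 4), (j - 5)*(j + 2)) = j - 5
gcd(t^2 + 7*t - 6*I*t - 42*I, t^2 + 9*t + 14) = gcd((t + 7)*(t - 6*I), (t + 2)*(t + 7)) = t + 7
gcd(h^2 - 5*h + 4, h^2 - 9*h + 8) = h - 1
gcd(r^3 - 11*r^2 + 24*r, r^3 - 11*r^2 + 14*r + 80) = r - 8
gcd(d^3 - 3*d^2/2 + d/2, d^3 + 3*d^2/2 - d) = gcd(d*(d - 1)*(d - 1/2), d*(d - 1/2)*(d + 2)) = d^2 - d/2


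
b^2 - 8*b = b*(b - 8)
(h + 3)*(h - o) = h^2 - h*o + 3*h - 3*o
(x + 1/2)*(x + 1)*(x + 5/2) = x^3 + 4*x^2 + 17*x/4 + 5/4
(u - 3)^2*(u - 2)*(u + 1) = u^4 - 7*u^3 + 13*u^2 + 3*u - 18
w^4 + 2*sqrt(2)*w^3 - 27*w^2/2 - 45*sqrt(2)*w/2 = w*(w - 5*sqrt(2)/2)*(w + 3*sqrt(2)/2)*(w + 3*sqrt(2))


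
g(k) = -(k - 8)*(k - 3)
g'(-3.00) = 17.00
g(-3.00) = -66.00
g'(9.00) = -7.00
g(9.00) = -6.00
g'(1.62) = 7.76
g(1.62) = -8.80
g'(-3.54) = 18.08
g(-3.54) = -75.47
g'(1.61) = 7.78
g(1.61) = -8.88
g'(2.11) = 6.78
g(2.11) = -5.24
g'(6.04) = -1.08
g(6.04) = 5.96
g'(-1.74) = 14.48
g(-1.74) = -46.17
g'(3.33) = 4.34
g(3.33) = 1.54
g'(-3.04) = 17.08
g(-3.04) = -66.68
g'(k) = 11 - 2*k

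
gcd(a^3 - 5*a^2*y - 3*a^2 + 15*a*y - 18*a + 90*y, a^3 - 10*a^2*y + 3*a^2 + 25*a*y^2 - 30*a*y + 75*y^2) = -a^2 + 5*a*y - 3*a + 15*y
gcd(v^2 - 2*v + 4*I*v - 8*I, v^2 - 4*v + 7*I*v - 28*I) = 1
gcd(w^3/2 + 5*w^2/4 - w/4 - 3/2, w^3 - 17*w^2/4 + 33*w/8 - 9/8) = 1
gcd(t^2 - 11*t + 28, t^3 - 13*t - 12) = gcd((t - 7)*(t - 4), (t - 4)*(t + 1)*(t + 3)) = t - 4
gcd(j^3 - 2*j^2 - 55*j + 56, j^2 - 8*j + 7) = j - 1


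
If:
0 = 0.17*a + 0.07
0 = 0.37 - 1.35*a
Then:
No Solution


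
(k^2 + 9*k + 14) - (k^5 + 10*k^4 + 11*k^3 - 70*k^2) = -k^5 - 10*k^4 - 11*k^3 + 71*k^2 + 9*k + 14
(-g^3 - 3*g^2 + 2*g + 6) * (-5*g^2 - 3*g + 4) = 5*g^5 + 18*g^4 - 5*g^3 - 48*g^2 - 10*g + 24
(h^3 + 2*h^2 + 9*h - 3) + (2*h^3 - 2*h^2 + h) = 3*h^3 + 10*h - 3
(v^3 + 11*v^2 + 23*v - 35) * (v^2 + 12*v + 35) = v^5 + 23*v^4 + 190*v^3 + 626*v^2 + 385*v - 1225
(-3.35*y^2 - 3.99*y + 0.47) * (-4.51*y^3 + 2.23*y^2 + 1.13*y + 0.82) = 15.1085*y^5 + 10.5244*y^4 - 14.8029*y^3 - 6.2076*y^2 - 2.7407*y + 0.3854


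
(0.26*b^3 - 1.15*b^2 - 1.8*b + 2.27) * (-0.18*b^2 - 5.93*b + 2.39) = -0.0468*b^5 - 1.3348*b^4 + 7.7649*b^3 + 7.5169*b^2 - 17.7631*b + 5.4253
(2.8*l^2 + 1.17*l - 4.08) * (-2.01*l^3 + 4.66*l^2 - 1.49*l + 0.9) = -5.628*l^5 + 10.6963*l^4 + 9.481*l^3 - 18.2361*l^2 + 7.1322*l - 3.672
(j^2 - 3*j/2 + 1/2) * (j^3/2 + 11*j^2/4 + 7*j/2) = j^5/2 + 2*j^4 - 3*j^3/8 - 31*j^2/8 + 7*j/4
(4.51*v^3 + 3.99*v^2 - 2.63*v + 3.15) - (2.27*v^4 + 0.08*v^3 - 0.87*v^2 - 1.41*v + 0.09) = -2.27*v^4 + 4.43*v^3 + 4.86*v^2 - 1.22*v + 3.06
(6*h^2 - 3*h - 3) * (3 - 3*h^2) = -18*h^4 + 9*h^3 + 27*h^2 - 9*h - 9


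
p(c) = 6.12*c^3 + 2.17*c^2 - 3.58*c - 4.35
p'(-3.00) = 148.64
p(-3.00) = -139.32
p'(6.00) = 683.42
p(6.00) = 1374.21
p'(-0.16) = -3.80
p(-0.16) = -3.75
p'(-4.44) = 339.09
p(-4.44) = -481.35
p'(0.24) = -1.48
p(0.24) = -5.00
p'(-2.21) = 76.50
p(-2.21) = -51.90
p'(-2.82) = 130.19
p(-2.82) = -114.24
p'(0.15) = -2.52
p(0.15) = -4.82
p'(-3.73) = 235.67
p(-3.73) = -278.40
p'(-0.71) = 2.59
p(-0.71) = -2.90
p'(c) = 18.36*c^2 + 4.34*c - 3.58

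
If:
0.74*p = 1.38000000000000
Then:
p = 1.86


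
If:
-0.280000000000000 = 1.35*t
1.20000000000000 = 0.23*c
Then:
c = 5.22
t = -0.21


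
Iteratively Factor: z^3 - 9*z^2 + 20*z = (z - 5)*(z^2 - 4*z) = z*(z - 5)*(z - 4)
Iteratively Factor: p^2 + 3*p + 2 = (p + 2)*(p + 1)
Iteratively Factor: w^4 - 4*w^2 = (w + 2)*(w^3 - 2*w^2) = w*(w + 2)*(w^2 - 2*w) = w*(w - 2)*(w + 2)*(w)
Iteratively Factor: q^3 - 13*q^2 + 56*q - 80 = (q - 5)*(q^2 - 8*q + 16) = (q - 5)*(q - 4)*(q - 4)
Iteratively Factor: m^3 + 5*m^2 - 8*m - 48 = (m + 4)*(m^2 + m - 12) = (m - 3)*(m + 4)*(m + 4)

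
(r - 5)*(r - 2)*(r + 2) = r^3 - 5*r^2 - 4*r + 20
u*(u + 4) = u^2 + 4*u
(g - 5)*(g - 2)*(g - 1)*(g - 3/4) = g^4 - 35*g^3/4 + 23*g^2 - 91*g/4 + 15/2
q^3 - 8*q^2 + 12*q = q*(q - 6)*(q - 2)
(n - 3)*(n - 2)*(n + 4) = n^3 - n^2 - 14*n + 24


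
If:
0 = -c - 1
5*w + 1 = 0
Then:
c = -1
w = -1/5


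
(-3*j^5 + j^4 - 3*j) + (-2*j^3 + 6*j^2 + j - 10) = -3*j^5 + j^4 - 2*j^3 + 6*j^2 - 2*j - 10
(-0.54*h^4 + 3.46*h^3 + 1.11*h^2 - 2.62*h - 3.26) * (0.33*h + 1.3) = -0.1782*h^5 + 0.4398*h^4 + 4.8643*h^3 + 0.5784*h^2 - 4.4818*h - 4.238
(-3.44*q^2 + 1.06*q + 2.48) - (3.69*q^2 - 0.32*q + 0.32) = -7.13*q^2 + 1.38*q + 2.16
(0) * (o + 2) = 0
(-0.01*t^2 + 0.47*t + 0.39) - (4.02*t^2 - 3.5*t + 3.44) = -4.03*t^2 + 3.97*t - 3.05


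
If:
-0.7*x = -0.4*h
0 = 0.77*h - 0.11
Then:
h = 0.14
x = 0.08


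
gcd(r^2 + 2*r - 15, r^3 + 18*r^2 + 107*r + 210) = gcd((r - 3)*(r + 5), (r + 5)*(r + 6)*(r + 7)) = r + 5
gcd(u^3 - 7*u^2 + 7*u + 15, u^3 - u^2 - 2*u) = u + 1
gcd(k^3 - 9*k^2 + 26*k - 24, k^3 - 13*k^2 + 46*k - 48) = k^2 - 5*k + 6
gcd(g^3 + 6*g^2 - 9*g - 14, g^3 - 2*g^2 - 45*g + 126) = g + 7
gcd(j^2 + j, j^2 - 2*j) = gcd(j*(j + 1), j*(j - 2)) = j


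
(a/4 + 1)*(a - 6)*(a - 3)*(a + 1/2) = a^4/4 - 9*a^3/8 - 41*a^2/8 + 63*a/4 + 9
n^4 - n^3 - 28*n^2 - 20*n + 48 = (n - 6)*(n - 1)*(n + 2)*(n + 4)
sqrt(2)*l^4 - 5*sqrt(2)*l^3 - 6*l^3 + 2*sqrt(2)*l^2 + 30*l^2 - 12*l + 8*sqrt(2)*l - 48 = (l - 4)*(l - 2)*(l - 3*sqrt(2))*(sqrt(2)*l + sqrt(2))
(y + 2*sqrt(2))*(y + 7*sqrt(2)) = y^2 + 9*sqrt(2)*y + 28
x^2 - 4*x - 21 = (x - 7)*(x + 3)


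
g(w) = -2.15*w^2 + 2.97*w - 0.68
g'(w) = 2.97 - 4.3*w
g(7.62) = -102.89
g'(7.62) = -29.80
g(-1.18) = -7.18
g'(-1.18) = 8.04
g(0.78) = 0.33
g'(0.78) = -0.38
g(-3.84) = -43.79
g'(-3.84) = 19.48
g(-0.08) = -0.93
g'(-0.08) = 3.31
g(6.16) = -63.97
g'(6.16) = -23.52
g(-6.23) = -102.63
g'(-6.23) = 29.76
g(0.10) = -0.40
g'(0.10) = 2.54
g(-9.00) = -201.56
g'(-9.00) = 41.67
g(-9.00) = -201.56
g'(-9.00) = 41.67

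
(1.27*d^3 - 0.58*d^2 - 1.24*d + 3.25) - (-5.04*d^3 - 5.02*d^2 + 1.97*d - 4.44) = 6.31*d^3 + 4.44*d^2 - 3.21*d + 7.69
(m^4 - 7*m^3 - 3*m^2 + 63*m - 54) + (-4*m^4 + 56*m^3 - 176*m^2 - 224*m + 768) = -3*m^4 + 49*m^3 - 179*m^2 - 161*m + 714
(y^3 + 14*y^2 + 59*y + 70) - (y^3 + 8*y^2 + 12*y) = 6*y^2 + 47*y + 70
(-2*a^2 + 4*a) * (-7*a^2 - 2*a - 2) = 14*a^4 - 24*a^3 - 4*a^2 - 8*a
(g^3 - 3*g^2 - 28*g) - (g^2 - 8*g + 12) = g^3 - 4*g^2 - 20*g - 12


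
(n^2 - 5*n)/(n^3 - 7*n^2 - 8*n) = (5 - n)/(-n^2 + 7*n + 8)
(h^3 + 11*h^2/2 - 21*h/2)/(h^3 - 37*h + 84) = h*(2*h - 3)/(2*(h^2 - 7*h + 12))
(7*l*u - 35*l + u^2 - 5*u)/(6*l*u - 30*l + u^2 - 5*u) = (7*l + u)/(6*l + u)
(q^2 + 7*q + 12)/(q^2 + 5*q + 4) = (q + 3)/(q + 1)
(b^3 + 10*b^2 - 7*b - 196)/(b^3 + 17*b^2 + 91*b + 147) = (b - 4)/(b + 3)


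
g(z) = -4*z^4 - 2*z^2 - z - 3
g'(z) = -16*z^3 - 4*z - 1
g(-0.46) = -3.14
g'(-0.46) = 2.40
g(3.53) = -652.55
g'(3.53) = -718.91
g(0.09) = -3.11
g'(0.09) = -1.37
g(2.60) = -201.91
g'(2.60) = -292.62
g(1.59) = -35.21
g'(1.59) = -71.67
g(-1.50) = -26.25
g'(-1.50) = 59.00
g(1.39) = -23.19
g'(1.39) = -49.53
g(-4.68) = -1960.99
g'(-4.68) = 1657.77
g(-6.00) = -5253.00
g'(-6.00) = 3479.00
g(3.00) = -348.00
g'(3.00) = -445.00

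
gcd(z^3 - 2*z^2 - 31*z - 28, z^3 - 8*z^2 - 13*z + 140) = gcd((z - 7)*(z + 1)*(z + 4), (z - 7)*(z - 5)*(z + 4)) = z^2 - 3*z - 28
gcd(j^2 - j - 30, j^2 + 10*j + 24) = 1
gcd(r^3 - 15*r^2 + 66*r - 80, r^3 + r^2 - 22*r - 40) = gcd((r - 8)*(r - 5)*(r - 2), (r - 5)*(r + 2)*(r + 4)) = r - 5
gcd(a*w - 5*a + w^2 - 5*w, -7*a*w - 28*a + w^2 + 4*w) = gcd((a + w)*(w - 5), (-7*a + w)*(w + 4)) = 1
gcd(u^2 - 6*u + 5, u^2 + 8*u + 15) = 1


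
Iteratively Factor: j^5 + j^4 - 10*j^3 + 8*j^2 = (j - 2)*(j^4 + 3*j^3 - 4*j^2) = (j - 2)*(j + 4)*(j^3 - j^2) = j*(j - 2)*(j + 4)*(j^2 - j) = j*(j - 2)*(j - 1)*(j + 4)*(j)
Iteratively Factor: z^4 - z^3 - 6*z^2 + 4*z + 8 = (z + 1)*(z^3 - 2*z^2 - 4*z + 8) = (z + 1)*(z + 2)*(z^2 - 4*z + 4) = (z - 2)*(z + 1)*(z + 2)*(z - 2)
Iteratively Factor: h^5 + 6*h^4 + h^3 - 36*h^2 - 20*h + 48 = (h - 1)*(h^4 + 7*h^3 + 8*h^2 - 28*h - 48) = (h - 1)*(h + 2)*(h^3 + 5*h^2 - 2*h - 24) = (h - 2)*(h - 1)*(h + 2)*(h^2 + 7*h + 12) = (h - 2)*(h - 1)*(h + 2)*(h + 4)*(h + 3)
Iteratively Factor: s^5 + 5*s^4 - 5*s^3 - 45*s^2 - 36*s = (s)*(s^4 + 5*s^3 - 5*s^2 - 45*s - 36) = s*(s + 3)*(s^3 + 2*s^2 - 11*s - 12) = s*(s + 1)*(s + 3)*(s^2 + s - 12) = s*(s + 1)*(s + 3)*(s + 4)*(s - 3)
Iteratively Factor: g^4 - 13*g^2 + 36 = (g + 3)*(g^3 - 3*g^2 - 4*g + 12) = (g - 3)*(g + 3)*(g^2 - 4) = (g - 3)*(g + 2)*(g + 3)*(g - 2)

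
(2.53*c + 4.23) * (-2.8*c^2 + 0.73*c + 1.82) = -7.084*c^3 - 9.9971*c^2 + 7.6925*c + 7.6986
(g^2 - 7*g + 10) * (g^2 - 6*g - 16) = g^4 - 13*g^3 + 36*g^2 + 52*g - 160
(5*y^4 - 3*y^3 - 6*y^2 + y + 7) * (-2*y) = -10*y^5 + 6*y^4 + 12*y^3 - 2*y^2 - 14*y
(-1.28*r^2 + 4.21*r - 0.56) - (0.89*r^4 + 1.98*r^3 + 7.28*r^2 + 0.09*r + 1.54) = -0.89*r^4 - 1.98*r^3 - 8.56*r^2 + 4.12*r - 2.1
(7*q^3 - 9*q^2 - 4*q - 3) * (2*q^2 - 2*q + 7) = 14*q^5 - 32*q^4 + 59*q^3 - 61*q^2 - 22*q - 21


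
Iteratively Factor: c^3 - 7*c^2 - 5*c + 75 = (c + 3)*(c^2 - 10*c + 25) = (c - 5)*(c + 3)*(c - 5)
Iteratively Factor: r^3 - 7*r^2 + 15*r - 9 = (r - 3)*(r^2 - 4*r + 3) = (r - 3)*(r - 1)*(r - 3)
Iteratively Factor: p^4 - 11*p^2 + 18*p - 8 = (p - 2)*(p^3 + 2*p^2 - 7*p + 4) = (p - 2)*(p - 1)*(p^2 + 3*p - 4) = (p - 2)*(p - 1)*(p + 4)*(p - 1)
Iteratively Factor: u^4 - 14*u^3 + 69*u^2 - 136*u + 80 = (u - 5)*(u^3 - 9*u^2 + 24*u - 16) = (u - 5)*(u - 1)*(u^2 - 8*u + 16) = (u - 5)*(u - 4)*(u - 1)*(u - 4)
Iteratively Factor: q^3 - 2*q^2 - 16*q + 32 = (q - 4)*(q^2 + 2*q - 8) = (q - 4)*(q + 4)*(q - 2)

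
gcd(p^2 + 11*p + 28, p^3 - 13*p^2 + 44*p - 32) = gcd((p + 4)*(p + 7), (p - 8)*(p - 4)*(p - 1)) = 1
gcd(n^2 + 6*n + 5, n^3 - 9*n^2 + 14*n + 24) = n + 1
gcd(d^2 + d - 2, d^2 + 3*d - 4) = d - 1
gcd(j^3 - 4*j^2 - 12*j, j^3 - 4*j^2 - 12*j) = j^3 - 4*j^2 - 12*j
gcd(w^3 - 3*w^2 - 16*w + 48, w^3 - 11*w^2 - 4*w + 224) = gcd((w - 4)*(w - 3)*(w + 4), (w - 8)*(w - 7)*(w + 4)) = w + 4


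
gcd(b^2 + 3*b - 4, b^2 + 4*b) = b + 4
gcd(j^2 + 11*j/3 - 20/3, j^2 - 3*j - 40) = j + 5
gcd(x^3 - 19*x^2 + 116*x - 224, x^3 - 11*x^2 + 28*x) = x^2 - 11*x + 28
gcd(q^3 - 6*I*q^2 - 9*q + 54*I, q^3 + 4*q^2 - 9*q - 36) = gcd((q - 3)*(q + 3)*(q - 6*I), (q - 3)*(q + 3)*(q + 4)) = q^2 - 9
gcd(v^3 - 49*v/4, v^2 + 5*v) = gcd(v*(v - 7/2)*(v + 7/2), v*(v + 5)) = v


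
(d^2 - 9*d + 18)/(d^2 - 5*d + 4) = (d^2 - 9*d + 18)/(d^2 - 5*d + 4)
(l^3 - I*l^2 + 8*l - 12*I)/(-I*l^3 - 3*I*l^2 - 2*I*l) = (I*l^3 + l^2 + 8*I*l + 12)/(l*(l^2 + 3*l + 2))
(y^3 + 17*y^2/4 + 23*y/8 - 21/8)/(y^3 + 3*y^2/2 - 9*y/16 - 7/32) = 4*(y + 3)/(4*y + 1)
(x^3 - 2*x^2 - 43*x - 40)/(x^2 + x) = x - 3 - 40/x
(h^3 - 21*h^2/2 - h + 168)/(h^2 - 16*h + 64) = (h^2 - 5*h/2 - 21)/(h - 8)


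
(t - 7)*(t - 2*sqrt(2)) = t^2 - 7*t - 2*sqrt(2)*t + 14*sqrt(2)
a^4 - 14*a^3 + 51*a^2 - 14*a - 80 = (a - 8)*(a - 5)*(a - 2)*(a + 1)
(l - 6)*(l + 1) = l^2 - 5*l - 6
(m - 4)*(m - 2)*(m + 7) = m^3 + m^2 - 34*m + 56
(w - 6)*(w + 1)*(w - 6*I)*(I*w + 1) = I*w^4 + 7*w^3 - 5*I*w^3 - 35*w^2 - 12*I*w^2 - 42*w + 30*I*w + 36*I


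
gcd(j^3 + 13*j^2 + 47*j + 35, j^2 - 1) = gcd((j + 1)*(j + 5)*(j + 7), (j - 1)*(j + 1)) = j + 1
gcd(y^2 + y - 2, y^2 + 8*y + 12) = y + 2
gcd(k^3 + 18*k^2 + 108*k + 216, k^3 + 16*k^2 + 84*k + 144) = k^2 + 12*k + 36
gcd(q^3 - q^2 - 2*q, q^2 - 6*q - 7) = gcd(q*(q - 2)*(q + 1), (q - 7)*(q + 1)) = q + 1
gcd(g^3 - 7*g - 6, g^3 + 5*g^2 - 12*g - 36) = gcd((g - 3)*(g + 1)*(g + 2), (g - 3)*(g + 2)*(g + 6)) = g^2 - g - 6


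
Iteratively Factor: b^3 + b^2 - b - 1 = (b + 1)*(b^2 - 1) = (b + 1)^2*(b - 1)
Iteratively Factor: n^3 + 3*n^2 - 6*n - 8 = (n - 2)*(n^2 + 5*n + 4) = (n - 2)*(n + 4)*(n + 1)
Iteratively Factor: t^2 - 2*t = (t - 2)*(t)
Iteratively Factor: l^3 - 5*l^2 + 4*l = (l)*(l^2 - 5*l + 4) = l*(l - 1)*(l - 4)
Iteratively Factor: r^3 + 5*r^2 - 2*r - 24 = (r - 2)*(r^2 + 7*r + 12) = (r - 2)*(r + 4)*(r + 3)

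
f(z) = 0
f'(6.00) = 0.00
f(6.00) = 0.00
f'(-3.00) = 0.00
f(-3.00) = 0.00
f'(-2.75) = 0.00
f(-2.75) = 0.00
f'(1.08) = 0.00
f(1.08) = 0.00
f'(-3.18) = 0.00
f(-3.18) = 0.00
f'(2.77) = 0.00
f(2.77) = 0.00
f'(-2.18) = 0.00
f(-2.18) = 0.00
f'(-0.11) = 0.00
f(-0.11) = 0.00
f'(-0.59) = 0.00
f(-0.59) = 0.00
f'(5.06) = 0.00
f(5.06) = 0.00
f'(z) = 0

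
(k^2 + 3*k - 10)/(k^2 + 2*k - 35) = (k^2 + 3*k - 10)/(k^2 + 2*k - 35)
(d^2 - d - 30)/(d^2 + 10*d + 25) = (d - 6)/(d + 5)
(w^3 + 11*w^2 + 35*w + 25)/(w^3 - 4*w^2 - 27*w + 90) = (w^2 + 6*w + 5)/(w^2 - 9*w + 18)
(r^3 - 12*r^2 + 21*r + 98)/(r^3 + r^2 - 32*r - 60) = (r^2 - 14*r + 49)/(r^2 - r - 30)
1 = 1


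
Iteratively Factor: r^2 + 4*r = (r)*(r + 4)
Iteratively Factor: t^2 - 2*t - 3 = (t + 1)*(t - 3)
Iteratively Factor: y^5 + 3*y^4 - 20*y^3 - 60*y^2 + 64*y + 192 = (y - 2)*(y^4 + 5*y^3 - 10*y^2 - 80*y - 96) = (y - 2)*(y + 4)*(y^3 + y^2 - 14*y - 24) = (y - 4)*(y - 2)*(y + 4)*(y^2 + 5*y + 6) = (y - 4)*(y - 2)*(y + 3)*(y + 4)*(y + 2)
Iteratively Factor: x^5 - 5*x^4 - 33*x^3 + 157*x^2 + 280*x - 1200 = (x + 4)*(x^4 - 9*x^3 + 3*x^2 + 145*x - 300) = (x - 5)*(x + 4)*(x^3 - 4*x^2 - 17*x + 60) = (x - 5)^2*(x + 4)*(x^2 + x - 12) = (x - 5)^2*(x + 4)^2*(x - 3)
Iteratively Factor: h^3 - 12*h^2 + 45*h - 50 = (h - 5)*(h^2 - 7*h + 10) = (h - 5)^2*(h - 2)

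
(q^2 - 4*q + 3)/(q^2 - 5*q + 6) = (q - 1)/(q - 2)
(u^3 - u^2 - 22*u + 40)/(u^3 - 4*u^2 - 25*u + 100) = (u - 2)/(u - 5)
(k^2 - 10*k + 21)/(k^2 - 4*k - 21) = (k - 3)/(k + 3)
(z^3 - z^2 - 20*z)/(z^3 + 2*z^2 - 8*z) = (z - 5)/(z - 2)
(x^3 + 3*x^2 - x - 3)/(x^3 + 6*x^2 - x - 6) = (x + 3)/(x + 6)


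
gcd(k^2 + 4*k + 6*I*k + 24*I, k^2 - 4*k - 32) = k + 4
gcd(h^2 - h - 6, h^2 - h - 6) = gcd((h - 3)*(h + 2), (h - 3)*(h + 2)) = h^2 - h - 6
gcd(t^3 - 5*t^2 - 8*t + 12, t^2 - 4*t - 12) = t^2 - 4*t - 12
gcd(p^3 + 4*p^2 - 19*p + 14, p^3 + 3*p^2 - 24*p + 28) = p^2 + 5*p - 14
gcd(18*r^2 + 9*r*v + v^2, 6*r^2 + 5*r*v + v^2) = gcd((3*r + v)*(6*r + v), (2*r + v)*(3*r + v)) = 3*r + v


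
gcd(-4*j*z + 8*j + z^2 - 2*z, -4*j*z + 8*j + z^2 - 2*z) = -4*j*z + 8*j + z^2 - 2*z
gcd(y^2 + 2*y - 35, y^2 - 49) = y + 7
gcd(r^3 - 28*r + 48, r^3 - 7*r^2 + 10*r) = r - 2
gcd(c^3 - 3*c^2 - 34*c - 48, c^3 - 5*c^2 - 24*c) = c^2 - 5*c - 24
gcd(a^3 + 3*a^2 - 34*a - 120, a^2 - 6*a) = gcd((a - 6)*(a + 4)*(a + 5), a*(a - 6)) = a - 6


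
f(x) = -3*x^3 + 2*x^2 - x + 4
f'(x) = -9*x^2 + 4*x - 1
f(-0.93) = 9.07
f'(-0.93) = -12.50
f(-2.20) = 47.82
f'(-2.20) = -53.36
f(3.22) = -78.64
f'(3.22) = -81.44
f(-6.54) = 935.26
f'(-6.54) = -412.10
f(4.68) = -264.38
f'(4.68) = -179.40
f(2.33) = -25.42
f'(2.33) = -40.54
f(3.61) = -114.68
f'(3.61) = -103.85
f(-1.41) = 17.80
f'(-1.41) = -24.53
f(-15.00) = 10594.00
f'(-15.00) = -2086.00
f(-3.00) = 106.00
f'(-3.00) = -94.00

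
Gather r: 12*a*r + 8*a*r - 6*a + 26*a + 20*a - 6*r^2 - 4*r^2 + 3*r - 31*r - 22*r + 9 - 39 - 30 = 40*a - 10*r^2 + r*(20*a - 50) - 60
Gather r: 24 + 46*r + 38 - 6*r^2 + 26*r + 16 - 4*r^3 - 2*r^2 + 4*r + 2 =-4*r^3 - 8*r^2 + 76*r + 80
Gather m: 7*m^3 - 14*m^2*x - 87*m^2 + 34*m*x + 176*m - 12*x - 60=7*m^3 + m^2*(-14*x - 87) + m*(34*x + 176) - 12*x - 60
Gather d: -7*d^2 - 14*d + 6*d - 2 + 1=-7*d^2 - 8*d - 1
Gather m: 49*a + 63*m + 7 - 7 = 49*a + 63*m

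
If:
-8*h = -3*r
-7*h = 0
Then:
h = 0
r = 0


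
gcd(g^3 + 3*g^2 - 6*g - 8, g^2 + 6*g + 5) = g + 1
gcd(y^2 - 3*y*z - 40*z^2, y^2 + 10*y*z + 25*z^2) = y + 5*z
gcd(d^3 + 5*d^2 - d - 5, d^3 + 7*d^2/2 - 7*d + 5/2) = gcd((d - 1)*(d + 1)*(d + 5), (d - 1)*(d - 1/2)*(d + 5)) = d^2 + 4*d - 5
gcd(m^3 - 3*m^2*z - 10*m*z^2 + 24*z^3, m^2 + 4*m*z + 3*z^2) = m + 3*z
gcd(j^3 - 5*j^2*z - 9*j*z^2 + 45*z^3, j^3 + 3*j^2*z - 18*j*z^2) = -j + 3*z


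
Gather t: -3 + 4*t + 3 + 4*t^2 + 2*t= 4*t^2 + 6*t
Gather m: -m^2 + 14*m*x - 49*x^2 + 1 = -m^2 + 14*m*x - 49*x^2 + 1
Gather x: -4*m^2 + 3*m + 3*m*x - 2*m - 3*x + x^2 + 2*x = -4*m^2 + m + x^2 + x*(3*m - 1)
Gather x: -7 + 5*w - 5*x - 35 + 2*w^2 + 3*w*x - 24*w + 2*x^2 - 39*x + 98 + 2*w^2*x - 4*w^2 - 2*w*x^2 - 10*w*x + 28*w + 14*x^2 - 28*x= -2*w^2 + 9*w + x^2*(16 - 2*w) + x*(2*w^2 - 7*w - 72) + 56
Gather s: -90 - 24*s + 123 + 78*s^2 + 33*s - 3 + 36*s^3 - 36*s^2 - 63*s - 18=36*s^3 + 42*s^2 - 54*s + 12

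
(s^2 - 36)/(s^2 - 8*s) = (s^2 - 36)/(s*(s - 8))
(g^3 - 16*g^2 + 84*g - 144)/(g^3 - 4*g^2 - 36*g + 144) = (g - 6)/(g + 6)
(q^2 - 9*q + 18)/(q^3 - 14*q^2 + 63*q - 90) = 1/(q - 5)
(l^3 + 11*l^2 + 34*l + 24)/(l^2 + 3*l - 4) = (l^2 + 7*l + 6)/(l - 1)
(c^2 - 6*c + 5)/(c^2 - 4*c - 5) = (c - 1)/(c + 1)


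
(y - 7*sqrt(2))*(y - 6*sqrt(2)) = y^2 - 13*sqrt(2)*y + 84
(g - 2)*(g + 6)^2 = g^3 + 10*g^2 + 12*g - 72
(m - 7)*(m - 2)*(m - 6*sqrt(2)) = m^3 - 9*m^2 - 6*sqrt(2)*m^2 + 14*m + 54*sqrt(2)*m - 84*sqrt(2)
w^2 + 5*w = w*(w + 5)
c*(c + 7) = c^2 + 7*c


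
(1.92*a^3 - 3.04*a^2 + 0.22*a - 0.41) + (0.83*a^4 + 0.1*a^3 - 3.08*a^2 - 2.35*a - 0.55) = 0.83*a^4 + 2.02*a^3 - 6.12*a^2 - 2.13*a - 0.96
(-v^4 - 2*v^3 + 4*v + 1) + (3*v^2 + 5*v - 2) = -v^4 - 2*v^3 + 3*v^2 + 9*v - 1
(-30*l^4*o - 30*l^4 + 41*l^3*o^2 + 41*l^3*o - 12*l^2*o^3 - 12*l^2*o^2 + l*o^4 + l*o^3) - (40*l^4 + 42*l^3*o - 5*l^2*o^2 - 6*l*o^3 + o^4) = -30*l^4*o - 70*l^4 + 41*l^3*o^2 - l^3*o - 12*l^2*o^3 - 7*l^2*o^2 + l*o^4 + 7*l*o^3 - o^4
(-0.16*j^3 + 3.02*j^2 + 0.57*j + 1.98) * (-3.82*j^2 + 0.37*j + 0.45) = 0.6112*j^5 - 11.5956*j^4 - 1.132*j^3 - 5.9937*j^2 + 0.9891*j + 0.891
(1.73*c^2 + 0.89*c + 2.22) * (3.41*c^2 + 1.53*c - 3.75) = 5.8993*c^4 + 5.6818*c^3 + 2.4444*c^2 + 0.0591000000000004*c - 8.325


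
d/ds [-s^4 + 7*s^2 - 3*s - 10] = -4*s^3 + 14*s - 3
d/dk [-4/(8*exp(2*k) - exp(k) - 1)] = (64*exp(k) - 4)*exp(k)/(-8*exp(2*k) + exp(k) + 1)^2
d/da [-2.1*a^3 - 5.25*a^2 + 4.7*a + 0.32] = -6.3*a^2 - 10.5*a + 4.7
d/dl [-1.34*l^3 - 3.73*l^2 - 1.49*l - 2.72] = -4.02*l^2 - 7.46*l - 1.49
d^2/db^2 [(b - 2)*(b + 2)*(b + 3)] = 6*b + 6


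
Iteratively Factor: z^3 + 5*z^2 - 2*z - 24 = (z + 3)*(z^2 + 2*z - 8) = (z - 2)*(z + 3)*(z + 4)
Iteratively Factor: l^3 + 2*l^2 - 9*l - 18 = (l - 3)*(l^2 + 5*l + 6) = (l - 3)*(l + 2)*(l + 3)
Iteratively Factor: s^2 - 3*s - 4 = (s + 1)*(s - 4)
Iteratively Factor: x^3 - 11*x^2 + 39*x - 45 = (x - 3)*(x^2 - 8*x + 15) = (x - 5)*(x - 3)*(x - 3)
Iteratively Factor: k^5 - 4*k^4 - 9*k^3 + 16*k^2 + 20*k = (k + 2)*(k^4 - 6*k^3 + 3*k^2 + 10*k) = (k - 2)*(k + 2)*(k^3 - 4*k^2 - 5*k) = (k - 5)*(k - 2)*(k + 2)*(k^2 + k) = k*(k - 5)*(k - 2)*(k + 2)*(k + 1)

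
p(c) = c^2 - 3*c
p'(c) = 2*c - 3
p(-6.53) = 62.23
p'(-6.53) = -16.06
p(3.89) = 3.46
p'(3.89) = 4.78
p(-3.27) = 20.50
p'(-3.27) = -9.54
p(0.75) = -1.69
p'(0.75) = -1.50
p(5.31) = 12.27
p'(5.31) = 7.62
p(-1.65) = 7.67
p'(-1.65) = -6.30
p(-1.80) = 8.64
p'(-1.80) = -6.60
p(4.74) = 8.25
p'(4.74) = 6.48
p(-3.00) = 18.00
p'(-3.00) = -9.00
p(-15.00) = 270.00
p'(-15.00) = -33.00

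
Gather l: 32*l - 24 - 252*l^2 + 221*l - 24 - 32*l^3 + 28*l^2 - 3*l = -32*l^3 - 224*l^2 + 250*l - 48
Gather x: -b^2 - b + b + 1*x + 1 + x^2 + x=-b^2 + x^2 + 2*x + 1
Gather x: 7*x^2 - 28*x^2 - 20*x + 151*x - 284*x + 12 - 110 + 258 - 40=-21*x^2 - 153*x + 120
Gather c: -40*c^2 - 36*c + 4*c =-40*c^2 - 32*c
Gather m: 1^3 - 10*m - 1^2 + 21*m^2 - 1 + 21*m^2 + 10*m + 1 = 42*m^2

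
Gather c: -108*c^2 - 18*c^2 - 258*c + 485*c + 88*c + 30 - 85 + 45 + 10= -126*c^2 + 315*c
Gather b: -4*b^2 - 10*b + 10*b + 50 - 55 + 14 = 9 - 4*b^2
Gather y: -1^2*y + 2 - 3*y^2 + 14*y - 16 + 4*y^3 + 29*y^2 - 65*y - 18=4*y^3 + 26*y^2 - 52*y - 32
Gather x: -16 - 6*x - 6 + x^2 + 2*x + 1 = x^2 - 4*x - 21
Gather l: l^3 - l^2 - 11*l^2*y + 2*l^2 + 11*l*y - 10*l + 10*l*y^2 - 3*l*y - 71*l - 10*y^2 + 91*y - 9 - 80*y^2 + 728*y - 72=l^3 + l^2*(1 - 11*y) + l*(10*y^2 + 8*y - 81) - 90*y^2 + 819*y - 81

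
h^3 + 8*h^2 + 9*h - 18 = (h - 1)*(h + 3)*(h + 6)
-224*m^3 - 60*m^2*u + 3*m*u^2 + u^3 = (-8*m + u)*(4*m + u)*(7*m + u)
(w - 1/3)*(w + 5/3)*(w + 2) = w^3 + 10*w^2/3 + 19*w/9 - 10/9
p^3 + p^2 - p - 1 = (p - 1)*(p + 1)^2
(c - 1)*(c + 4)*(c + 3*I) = c^3 + 3*c^2 + 3*I*c^2 - 4*c + 9*I*c - 12*I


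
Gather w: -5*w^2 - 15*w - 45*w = -5*w^2 - 60*w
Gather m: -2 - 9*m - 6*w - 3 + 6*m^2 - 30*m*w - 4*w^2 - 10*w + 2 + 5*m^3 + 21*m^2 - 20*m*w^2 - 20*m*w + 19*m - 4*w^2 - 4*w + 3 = 5*m^3 + 27*m^2 + m*(-20*w^2 - 50*w + 10) - 8*w^2 - 20*w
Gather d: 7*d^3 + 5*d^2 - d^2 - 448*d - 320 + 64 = 7*d^3 + 4*d^2 - 448*d - 256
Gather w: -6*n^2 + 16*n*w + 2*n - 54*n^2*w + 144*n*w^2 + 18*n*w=-6*n^2 + 144*n*w^2 + 2*n + w*(-54*n^2 + 34*n)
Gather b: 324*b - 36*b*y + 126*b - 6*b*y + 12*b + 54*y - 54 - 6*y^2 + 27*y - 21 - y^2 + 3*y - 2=b*(462 - 42*y) - 7*y^2 + 84*y - 77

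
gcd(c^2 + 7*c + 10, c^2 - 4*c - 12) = c + 2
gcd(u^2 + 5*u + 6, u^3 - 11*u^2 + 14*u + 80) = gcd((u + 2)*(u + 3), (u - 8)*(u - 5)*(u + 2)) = u + 2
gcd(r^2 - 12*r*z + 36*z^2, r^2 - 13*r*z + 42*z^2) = -r + 6*z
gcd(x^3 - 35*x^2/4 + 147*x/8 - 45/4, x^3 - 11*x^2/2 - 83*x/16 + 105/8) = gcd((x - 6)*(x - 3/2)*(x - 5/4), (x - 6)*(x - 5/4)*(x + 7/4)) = x^2 - 29*x/4 + 15/2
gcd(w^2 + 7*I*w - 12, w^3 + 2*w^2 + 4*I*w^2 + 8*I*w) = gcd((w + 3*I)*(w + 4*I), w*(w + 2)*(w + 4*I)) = w + 4*I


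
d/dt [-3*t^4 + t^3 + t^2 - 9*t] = -12*t^3 + 3*t^2 + 2*t - 9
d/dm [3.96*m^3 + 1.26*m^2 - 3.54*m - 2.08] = 11.88*m^2 + 2.52*m - 3.54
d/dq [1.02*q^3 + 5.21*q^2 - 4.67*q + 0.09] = 3.06*q^2 + 10.42*q - 4.67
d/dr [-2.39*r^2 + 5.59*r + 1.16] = 5.59 - 4.78*r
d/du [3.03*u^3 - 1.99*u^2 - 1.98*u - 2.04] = 9.09*u^2 - 3.98*u - 1.98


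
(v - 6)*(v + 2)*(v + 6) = v^3 + 2*v^2 - 36*v - 72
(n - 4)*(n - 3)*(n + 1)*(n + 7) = n^4 + n^3 - 37*n^2 + 47*n + 84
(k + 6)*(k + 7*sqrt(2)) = k^2 + 6*k + 7*sqrt(2)*k + 42*sqrt(2)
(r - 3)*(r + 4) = r^2 + r - 12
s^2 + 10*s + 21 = (s + 3)*(s + 7)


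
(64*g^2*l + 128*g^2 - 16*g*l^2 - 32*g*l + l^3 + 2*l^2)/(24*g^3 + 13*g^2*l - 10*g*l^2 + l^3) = (8*g*l + 16*g - l^2 - 2*l)/(3*g^2 + 2*g*l - l^2)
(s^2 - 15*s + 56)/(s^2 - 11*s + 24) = (s - 7)/(s - 3)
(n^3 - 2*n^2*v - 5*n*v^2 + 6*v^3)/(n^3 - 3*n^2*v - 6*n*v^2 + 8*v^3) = (-n + 3*v)/(-n + 4*v)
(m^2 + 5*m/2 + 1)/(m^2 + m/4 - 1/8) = 4*(m + 2)/(4*m - 1)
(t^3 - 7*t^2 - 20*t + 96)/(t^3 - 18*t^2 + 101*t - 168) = (t + 4)/(t - 7)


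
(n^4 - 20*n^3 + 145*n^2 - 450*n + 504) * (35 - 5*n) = -5*n^5 + 135*n^4 - 1425*n^3 + 7325*n^2 - 18270*n + 17640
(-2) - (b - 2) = -b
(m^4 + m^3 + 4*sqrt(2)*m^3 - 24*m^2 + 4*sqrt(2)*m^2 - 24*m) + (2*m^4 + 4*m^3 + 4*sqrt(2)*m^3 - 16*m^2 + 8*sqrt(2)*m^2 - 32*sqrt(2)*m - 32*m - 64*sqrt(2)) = 3*m^4 + 5*m^3 + 8*sqrt(2)*m^3 - 40*m^2 + 12*sqrt(2)*m^2 - 56*m - 32*sqrt(2)*m - 64*sqrt(2)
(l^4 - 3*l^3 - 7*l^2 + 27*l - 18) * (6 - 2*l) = -2*l^5 + 12*l^4 - 4*l^3 - 96*l^2 + 198*l - 108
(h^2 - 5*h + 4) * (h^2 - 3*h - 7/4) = h^4 - 8*h^3 + 69*h^2/4 - 13*h/4 - 7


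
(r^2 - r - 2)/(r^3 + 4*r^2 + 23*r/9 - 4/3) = 9*(r^2 - r - 2)/(9*r^3 + 36*r^2 + 23*r - 12)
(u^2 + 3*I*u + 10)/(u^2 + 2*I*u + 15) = (u - 2*I)/(u - 3*I)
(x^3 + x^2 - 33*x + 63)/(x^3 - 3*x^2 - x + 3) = (x^2 + 4*x - 21)/(x^2 - 1)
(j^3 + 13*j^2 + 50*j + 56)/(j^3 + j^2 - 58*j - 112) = (j + 4)/(j - 8)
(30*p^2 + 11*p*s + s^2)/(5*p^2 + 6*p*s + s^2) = (6*p + s)/(p + s)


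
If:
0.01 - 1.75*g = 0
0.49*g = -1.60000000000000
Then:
No Solution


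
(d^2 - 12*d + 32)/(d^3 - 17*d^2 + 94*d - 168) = (d - 8)/(d^2 - 13*d + 42)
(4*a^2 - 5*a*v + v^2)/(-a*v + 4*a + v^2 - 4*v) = (-4*a + v)/(v - 4)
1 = 1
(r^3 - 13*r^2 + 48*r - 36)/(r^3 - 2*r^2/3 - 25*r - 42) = 3*(r^2 - 7*r + 6)/(3*r^2 + 16*r + 21)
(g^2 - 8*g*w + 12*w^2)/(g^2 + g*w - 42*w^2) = (g - 2*w)/(g + 7*w)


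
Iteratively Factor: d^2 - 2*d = (d)*(d - 2)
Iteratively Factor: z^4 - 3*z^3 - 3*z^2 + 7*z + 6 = (z - 3)*(z^3 - 3*z - 2) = (z - 3)*(z + 1)*(z^2 - z - 2) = (z - 3)*(z + 1)^2*(z - 2)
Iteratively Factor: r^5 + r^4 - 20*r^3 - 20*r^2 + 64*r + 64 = (r - 4)*(r^4 + 5*r^3 - 20*r - 16) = (r - 4)*(r + 2)*(r^3 + 3*r^2 - 6*r - 8) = (r - 4)*(r + 2)*(r + 4)*(r^2 - r - 2) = (r - 4)*(r + 1)*(r + 2)*(r + 4)*(r - 2)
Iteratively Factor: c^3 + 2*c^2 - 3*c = (c - 1)*(c^2 + 3*c) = (c - 1)*(c + 3)*(c)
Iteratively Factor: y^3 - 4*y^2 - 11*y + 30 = (y + 3)*(y^2 - 7*y + 10) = (y - 2)*(y + 3)*(y - 5)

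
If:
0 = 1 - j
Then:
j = 1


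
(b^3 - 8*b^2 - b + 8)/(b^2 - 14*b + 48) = (b^2 - 1)/(b - 6)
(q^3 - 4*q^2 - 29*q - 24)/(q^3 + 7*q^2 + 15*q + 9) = (q - 8)/(q + 3)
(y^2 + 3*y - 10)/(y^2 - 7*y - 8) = (-y^2 - 3*y + 10)/(-y^2 + 7*y + 8)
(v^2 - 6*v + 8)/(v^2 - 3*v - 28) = (-v^2 + 6*v - 8)/(-v^2 + 3*v + 28)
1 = 1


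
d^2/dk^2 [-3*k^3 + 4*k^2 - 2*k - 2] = 8 - 18*k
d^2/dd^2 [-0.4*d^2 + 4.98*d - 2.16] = -0.800000000000000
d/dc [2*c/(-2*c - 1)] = -2/(2*c + 1)^2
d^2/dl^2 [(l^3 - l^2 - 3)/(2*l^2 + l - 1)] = 10*(l^3 - 9*l^2 - 3*l - 2)/(8*l^6 + 12*l^5 - 6*l^4 - 11*l^3 + 3*l^2 + 3*l - 1)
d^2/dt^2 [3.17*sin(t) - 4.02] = -3.17*sin(t)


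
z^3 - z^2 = z^2*(z - 1)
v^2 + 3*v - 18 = (v - 3)*(v + 6)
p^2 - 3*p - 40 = (p - 8)*(p + 5)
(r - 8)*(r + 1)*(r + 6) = r^3 - r^2 - 50*r - 48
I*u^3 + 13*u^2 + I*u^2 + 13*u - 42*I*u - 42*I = (u - 7*I)*(u - 6*I)*(I*u + I)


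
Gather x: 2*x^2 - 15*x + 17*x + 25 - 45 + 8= 2*x^2 + 2*x - 12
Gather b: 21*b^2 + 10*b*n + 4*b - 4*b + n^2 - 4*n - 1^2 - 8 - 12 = 21*b^2 + 10*b*n + n^2 - 4*n - 21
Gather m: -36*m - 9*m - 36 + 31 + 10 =5 - 45*m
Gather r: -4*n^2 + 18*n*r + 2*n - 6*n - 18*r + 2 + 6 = -4*n^2 - 4*n + r*(18*n - 18) + 8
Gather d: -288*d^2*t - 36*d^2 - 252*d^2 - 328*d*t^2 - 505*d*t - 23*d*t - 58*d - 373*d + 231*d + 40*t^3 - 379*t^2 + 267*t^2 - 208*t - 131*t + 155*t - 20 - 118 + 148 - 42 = d^2*(-288*t - 288) + d*(-328*t^2 - 528*t - 200) + 40*t^3 - 112*t^2 - 184*t - 32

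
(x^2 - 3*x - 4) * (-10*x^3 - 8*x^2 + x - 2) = -10*x^5 + 22*x^4 + 65*x^3 + 27*x^2 + 2*x + 8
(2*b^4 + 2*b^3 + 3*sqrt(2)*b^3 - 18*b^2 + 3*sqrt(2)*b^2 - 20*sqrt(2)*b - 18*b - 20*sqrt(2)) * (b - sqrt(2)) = 2*b^5 + sqrt(2)*b^4 + 2*b^4 - 24*b^3 + sqrt(2)*b^3 - 24*b^2 - 2*sqrt(2)*b^2 - 2*sqrt(2)*b + 40*b + 40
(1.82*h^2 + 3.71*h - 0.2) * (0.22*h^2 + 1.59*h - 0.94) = 0.4004*h^4 + 3.71*h^3 + 4.1441*h^2 - 3.8054*h + 0.188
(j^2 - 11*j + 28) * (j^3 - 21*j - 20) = j^5 - 11*j^4 + 7*j^3 + 211*j^2 - 368*j - 560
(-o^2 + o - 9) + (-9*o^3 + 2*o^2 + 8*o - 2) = -9*o^3 + o^2 + 9*o - 11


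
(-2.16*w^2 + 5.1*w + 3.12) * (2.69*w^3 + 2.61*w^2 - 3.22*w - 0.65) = -5.8104*w^5 + 8.0814*w^4 + 28.659*w^3 - 6.8748*w^2 - 13.3614*w - 2.028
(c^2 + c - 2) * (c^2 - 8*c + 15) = c^4 - 7*c^3 + 5*c^2 + 31*c - 30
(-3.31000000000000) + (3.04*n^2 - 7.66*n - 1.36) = 3.04*n^2 - 7.66*n - 4.67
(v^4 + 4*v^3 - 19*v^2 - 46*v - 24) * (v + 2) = v^5 + 6*v^4 - 11*v^3 - 84*v^2 - 116*v - 48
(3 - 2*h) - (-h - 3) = 6 - h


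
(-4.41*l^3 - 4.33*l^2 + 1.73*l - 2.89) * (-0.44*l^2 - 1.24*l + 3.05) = 1.9404*l^5 + 7.3736*l^4 - 8.8425*l^3 - 14.0801*l^2 + 8.8601*l - 8.8145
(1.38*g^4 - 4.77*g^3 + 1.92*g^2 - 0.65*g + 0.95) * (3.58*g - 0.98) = 4.9404*g^5 - 18.429*g^4 + 11.5482*g^3 - 4.2086*g^2 + 4.038*g - 0.931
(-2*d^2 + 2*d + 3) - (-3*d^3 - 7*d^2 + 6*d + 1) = 3*d^3 + 5*d^2 - 4*d + 2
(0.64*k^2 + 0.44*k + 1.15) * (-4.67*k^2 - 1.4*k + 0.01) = -2.9888*k^4 - 2.9508*k^3 - 5.9801*k^2 - 1.6056*k + 0.0115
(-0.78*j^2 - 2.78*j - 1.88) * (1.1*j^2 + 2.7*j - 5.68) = -0.858*j^4 - 5.164*j^3 - 5.1436*j^2 + 10.7144*j + 10.6784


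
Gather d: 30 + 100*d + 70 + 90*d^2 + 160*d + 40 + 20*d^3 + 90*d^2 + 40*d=20*d^3 + 180*d^2 + 300*d + 140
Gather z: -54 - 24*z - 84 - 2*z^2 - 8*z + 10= -2*z^2 - 32*z - 128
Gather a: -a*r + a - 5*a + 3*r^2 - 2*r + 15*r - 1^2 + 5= a*(-r - 4) + 3*r^2 + 13*r + 4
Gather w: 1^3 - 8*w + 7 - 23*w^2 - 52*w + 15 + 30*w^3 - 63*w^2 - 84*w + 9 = 30*w^3 - 86*w^2 - 144*w + 32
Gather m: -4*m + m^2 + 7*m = m^2 + 3*m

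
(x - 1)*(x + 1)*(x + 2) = x^3 + 2*x^2 - x - 2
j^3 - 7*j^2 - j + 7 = (j - 7)*(j - 1)*(j + 1)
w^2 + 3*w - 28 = (w - 4)*(w + 7)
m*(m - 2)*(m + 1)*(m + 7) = m^4 + 6*m^3 - 9*m^2 - 14*m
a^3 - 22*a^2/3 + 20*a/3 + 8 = (a - 6)*(a - 2)*(a + 2/3)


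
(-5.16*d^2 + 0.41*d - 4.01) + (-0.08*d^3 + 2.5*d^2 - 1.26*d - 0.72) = -0.08*d^3 - 2.66*d^2 - 0.85*d - 4.73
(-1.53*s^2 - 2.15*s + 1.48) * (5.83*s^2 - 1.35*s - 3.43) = -8.9199*s^4 - 10.469*s^3 + 16.7788*s^2 + 5.3765*s - 5.0764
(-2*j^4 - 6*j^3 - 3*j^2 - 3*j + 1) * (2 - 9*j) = 18*j^5 + 50*j^4 + 15*j^3 + 21*j^2 - 15*j + 2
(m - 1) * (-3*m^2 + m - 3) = -3*m^3 + 4*m^2 - 4*m + 3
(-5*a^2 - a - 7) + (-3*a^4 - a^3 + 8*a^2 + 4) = -3*a^4 - a^3 + 3*a^2 - a - 3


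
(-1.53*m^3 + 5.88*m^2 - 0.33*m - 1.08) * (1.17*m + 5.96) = -1.7901*m^4 - 2.2392*m^3 + 34.6587*m^2 - 3.2304*m - 6.4368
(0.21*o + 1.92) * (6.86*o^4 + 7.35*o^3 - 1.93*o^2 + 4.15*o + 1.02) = 1.4406*o^5 + 14.7147*o^4 + 13.7067*o^3 - 2.8341*o^2 + 8.1822*o + 1.9584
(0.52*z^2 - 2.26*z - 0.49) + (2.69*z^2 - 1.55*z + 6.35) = 3.21*z^2 - 3.81*z + 5.86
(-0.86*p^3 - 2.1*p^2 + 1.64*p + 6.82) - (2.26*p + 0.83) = -0.86*p^3 - 2.1*p^2 - 0.62*p + 5.99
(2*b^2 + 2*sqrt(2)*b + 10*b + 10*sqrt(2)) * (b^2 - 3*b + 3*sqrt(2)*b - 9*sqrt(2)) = 2*b^4 + 4*b^3 + 8*sqrt(2)*b^3 - 18*b^2 + 16*sqrt(2)*b^2 - 120*sqrt(2)*b + 24*b - 180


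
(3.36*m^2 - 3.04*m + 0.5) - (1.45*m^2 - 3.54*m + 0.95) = 1.91*m^2 + 0.5*m - 0.45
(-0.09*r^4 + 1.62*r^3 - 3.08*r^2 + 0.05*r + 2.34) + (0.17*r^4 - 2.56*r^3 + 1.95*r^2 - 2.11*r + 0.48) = 0.08*r^4 - 0.94*r^3 - 1.13*r^2 - 2.06*r + 2.82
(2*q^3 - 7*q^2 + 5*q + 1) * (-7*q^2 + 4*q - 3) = -14*q^5 + 57*q^4 - 69*q^3 + 34*q^2 - 11*q - 3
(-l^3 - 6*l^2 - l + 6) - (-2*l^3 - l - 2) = l^3 - 6*l^2 + 8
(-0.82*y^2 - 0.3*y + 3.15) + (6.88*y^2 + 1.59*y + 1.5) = 6.06*y^2 + 1.29*y + 4.65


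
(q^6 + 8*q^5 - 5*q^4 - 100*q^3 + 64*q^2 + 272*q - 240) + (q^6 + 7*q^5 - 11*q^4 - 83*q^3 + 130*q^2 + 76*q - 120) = 2*q^6 + 15*q^5 - 16*q^4 - 183*q^3 + 194*q^2 + 348*q - 360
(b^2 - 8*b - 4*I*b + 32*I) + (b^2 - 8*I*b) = 2*b^2 - 8*b - 12*I*b + 32*I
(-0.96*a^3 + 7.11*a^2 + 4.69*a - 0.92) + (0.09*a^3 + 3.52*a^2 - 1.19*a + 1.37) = -0.87*a^3 + 10.63*a^2 + 3.5*a + 0.45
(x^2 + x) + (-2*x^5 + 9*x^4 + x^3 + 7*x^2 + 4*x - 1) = -2*x^5 + 9*x^4 + x^3 + 8*x^2 + 5*x - 1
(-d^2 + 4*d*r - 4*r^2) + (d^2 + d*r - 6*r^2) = 5*d*r - 10*r^2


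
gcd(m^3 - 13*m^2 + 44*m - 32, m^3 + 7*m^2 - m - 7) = m - 1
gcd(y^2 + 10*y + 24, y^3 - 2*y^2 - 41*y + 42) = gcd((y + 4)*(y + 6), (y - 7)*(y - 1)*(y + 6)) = y + 6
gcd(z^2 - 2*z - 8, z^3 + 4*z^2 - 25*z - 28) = z - 4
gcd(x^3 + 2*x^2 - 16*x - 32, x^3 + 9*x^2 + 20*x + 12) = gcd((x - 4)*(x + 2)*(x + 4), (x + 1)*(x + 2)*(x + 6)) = x + 2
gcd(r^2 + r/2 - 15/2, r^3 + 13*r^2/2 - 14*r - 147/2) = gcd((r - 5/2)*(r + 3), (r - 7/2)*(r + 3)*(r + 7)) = r + 3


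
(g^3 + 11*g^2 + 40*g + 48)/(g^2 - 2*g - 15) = (g^2 + 8*g + 16)/(g - 5)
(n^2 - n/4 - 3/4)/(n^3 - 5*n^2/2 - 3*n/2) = (-4*n^2 + n + 3)/(2*n*(-2*n^2 + 5*n + 3))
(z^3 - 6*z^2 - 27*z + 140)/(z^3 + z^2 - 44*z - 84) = (z^2 + z - 20)/(z^2 + 8*z + 12)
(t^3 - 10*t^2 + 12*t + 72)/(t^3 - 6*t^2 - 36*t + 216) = (t + 2)/(t + 6)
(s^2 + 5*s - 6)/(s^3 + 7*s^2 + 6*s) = (s - 1)/(s*(s + 1))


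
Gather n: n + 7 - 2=n + 5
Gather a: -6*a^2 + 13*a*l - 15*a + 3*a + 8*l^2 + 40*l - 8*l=-6*a^2 + a*(13*l - 12) + 8*l^2 + 32*l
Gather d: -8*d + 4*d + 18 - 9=9 - 4*d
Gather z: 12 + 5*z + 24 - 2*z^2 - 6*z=-2*z^2 - z + 36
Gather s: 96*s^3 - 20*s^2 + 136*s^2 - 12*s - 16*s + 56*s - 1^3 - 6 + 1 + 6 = 96*s^3 + 116*s^2 + 28*s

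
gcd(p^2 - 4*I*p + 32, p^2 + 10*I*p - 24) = p + 4*I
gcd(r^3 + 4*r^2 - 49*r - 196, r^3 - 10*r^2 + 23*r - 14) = r - 7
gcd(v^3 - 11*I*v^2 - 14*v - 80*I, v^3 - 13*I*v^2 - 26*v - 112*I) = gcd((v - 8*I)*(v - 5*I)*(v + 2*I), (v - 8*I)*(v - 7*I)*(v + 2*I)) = v^2 - 6*I*v + 16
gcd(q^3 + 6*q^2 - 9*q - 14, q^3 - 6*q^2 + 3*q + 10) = q^2 - q - 2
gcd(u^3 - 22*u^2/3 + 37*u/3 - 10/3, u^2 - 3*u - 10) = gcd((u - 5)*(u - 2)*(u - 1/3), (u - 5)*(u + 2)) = u - 5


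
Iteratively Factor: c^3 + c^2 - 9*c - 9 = (c + 1)*(c^2 - 9) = (c + 1)*(c + 3)*(c - 3)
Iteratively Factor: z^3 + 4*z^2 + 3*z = (z + 3)*(z^2 + z) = (z + 1)*(z + 3)*(z)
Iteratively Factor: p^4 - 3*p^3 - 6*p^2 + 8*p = (p + 2)*(p^3 - 5*p^2 + 4*p) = (p - 1)*(p + 2)*(p^2 - 4*p) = (p - 4)*(p - 1)*(p + 2)*(p)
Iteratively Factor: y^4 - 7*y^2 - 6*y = (y + 1)*(y^3 - y^2 - 6*y) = (y - 3)*(y + 1)*(y^2 + 2*y) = (y - 3)*(y + 1)*(y + 2)*(y)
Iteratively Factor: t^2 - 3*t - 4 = (t + 1)*(t - 4)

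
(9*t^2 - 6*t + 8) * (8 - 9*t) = -81*t^3 + 126*t^2 - 120*t + 64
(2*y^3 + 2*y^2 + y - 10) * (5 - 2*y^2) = -4*y^5 - 4*y^4 + 8*y^3 + 30*y^2 + 5*y - 50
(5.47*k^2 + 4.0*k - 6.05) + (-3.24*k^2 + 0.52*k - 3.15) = 2.23*k^2 + 4.52*k - 9.2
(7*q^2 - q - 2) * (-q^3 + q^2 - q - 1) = -7*q^5 + 8*q^4 - 6*q^3 - 8*q^2 + 3*q + 2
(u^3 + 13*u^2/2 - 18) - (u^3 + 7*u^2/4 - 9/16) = 19*u^2/4 - 279/16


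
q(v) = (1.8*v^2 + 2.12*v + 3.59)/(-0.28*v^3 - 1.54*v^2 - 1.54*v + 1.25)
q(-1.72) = 6.86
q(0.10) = 3.54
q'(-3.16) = 37.69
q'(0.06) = 6.88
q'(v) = (3.6*v + 2.12)/(-0.28*v^3 - 1.54*v^2 - 1.54*v + 1.25) + (0.84*v^2 + 3.08*v + 1.54)*(1.8*v^2 + 2.12*v + 3.59)/(-0.28*v^3 - 1.54*v^2 - 1.54*v + 1.25)^2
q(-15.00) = 0.60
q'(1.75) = 0.98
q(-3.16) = -34.88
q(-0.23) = 2.10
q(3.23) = -1.00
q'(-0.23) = 2.05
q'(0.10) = 8.37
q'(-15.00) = 0.06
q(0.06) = 3.23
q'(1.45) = 1.71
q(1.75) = -1.67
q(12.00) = -0.40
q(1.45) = -2.06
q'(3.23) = 0.22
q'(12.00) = 0.03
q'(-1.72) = -16.68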